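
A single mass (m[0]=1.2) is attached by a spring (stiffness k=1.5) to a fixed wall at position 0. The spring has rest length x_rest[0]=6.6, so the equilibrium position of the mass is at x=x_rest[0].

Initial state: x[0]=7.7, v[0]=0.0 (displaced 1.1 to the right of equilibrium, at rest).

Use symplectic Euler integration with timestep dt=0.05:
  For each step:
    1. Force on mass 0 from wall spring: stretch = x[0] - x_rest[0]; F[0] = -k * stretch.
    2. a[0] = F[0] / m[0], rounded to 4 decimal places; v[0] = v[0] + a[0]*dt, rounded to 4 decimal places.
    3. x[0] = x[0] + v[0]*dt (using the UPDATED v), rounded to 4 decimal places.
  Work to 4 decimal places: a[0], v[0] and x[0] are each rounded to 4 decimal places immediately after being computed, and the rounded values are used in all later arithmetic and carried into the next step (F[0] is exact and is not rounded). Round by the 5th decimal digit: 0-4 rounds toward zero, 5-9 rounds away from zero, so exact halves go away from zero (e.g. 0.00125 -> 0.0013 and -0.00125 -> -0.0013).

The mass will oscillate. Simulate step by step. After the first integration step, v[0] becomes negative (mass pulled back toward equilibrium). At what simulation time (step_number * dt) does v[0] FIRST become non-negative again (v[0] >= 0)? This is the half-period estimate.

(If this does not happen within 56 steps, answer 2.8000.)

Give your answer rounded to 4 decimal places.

Step 0: x=[7.7000] v=[0.0000]
Step 1: x=[7.6966] v=[-0.0688]
Step 2: x=[7.6897] v=[-0.1373]
Step 3: x=[7.6794] v=[-0.2054]
Step 4: x=[7.6658] v=[-0.2729]
Step 5: x=[7.6488] v=[-0.3395]
Step 6: x=[7.6285] v=[-0.4051]
Step 7: x=[7.6050] v=[-0.4694]
Step 8: x=[7.5784] v=[-0.5322]
Step 9: x=[7.5487] v=[-0.5934]
Step 10: x=[7.5161] v=[-0.6527]
Step 11: x=[7.4806] v=[-0.7100]
Step 12: x=[7.4424] v=[-0.7650]
Step 13: x=[7.4015] v=[-0.8177]
Step 14: x=[7.3581] v=[-0.8678]
Step 15: x=[7.3123] v=[-0.9152]
Step 16: x=[7.2643] v=[-0.9597]
Step 17: x=[7.2142] v=[-1.0012]
Step 18: x=[7.1622] v=[-1.0396]
Step 19: x=[7.1085] v=[-1.0747]
Step 20: x=[7.0532] v=[-1.1065]
Step 21: x=[6.9965] v=[-1.1348]
Step 22: x=[6.9385] v=[-1.1596]
Step 23: x=[6.8795] v=[-1.1808]
Step 24: x=[6.8196] v=[-1.1983]
Step 25: x=[6.7590] v=[-1.2120]
Step 26: x=[6.6979] v=[-1.2219]
Step 27: x=[6.6365] v=[-1.2280]
Step 28: x=[6.5750] v=[-1.2303]
Step 29: x=[6.5136] v=[-1.2287]
Step 30: x=[6.4524] v=[-1.2233]
Step 31: x=[6.3917] v=[-1.2141]
Step 32: x=[6.3316] v=[-1.2011]
Step 33: x=[6.2724] v=[-1.1843]
Step 34: x=[6.2142] v=[-1.1638]
Step 35: x=[6.1572] v=[-1.1397]
Step 36: x=[6.1016] v=[-1.1120]
Step 37: x=[6.0476] v=[-1.0809]
Step 38: x=[5.9953] v=[-1.0464]
Step 39: x=[5.9449] v=[-1.0086]
Step 40: x=[5.8965] v=[-0.9677]
Step 41: x=[5.8503] v=[-0.9237]
Step 42: x=[5.8065] v=[-0.8768]
Step 43: x=[5.7651] v=[-0.8272]
Step 44: x=[5.7264] v=[-0.7750]
Step 45: x=[5.6904] v=[-0.7204]
Step 46: x=[5.6572] v=[-0.6636]
Step 47: x=[5.6270] v=[-0.6047]
Step 48: x=[5.5998] v=[-0.5439]
Step 49: x=[5.5757] v=[-0.4814]
Step 50: x=[5.5548] v=[-0.4174]
Step 51: x=[5.5372] v=[-0.3521]
Step 52: x=[5.5229] v=[-0.2857]
Step 53: x=[5.5120] v=[-0.2184]
Step 54: x=[5.5045] v=[-0.1504]
Step 55: x=[5.5004] v=[-0.0819]
Step 56: x=[5.4997] v=[-0.0132]
v[0] did not become non-negative within 56 steps; using fallback time=2.8000

Answer: 2.8000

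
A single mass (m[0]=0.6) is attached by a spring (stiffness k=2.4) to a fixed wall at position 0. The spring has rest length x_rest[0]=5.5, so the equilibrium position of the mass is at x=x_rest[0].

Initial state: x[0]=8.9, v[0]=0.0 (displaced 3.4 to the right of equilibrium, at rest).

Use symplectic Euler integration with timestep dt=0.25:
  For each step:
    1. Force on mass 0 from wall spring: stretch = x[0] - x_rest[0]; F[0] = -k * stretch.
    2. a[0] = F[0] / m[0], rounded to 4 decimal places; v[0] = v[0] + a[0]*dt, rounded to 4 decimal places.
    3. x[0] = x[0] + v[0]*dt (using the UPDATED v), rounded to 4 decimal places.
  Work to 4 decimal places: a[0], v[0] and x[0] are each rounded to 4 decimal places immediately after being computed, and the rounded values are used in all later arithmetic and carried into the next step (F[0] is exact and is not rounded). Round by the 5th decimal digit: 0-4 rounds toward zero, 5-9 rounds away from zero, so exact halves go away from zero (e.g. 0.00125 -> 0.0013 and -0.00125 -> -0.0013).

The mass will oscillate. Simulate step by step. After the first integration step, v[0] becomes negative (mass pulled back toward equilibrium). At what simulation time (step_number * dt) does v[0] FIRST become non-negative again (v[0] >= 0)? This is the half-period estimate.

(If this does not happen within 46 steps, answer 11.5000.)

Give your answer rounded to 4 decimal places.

Step 0: x=[8.9000] v=[0.0000]
Step 1: x=[8.0500] v=[-3.4000]
Step 2: x=[6.5625] v=[-5.9500]
Step 3: x=[4.8094] v=[-7.0125]
Step 4: x=[3.2289] v=[-6.3219]
Step 5: x=[2.2162] v=[-4.0508]
Step 6: x=[2.0245] v=[-0.7670]
Step 7: x=[2.7016] v=[2.7085]
First v>=0 after going negative at step 7, time=1.7500

Answer: 1.7500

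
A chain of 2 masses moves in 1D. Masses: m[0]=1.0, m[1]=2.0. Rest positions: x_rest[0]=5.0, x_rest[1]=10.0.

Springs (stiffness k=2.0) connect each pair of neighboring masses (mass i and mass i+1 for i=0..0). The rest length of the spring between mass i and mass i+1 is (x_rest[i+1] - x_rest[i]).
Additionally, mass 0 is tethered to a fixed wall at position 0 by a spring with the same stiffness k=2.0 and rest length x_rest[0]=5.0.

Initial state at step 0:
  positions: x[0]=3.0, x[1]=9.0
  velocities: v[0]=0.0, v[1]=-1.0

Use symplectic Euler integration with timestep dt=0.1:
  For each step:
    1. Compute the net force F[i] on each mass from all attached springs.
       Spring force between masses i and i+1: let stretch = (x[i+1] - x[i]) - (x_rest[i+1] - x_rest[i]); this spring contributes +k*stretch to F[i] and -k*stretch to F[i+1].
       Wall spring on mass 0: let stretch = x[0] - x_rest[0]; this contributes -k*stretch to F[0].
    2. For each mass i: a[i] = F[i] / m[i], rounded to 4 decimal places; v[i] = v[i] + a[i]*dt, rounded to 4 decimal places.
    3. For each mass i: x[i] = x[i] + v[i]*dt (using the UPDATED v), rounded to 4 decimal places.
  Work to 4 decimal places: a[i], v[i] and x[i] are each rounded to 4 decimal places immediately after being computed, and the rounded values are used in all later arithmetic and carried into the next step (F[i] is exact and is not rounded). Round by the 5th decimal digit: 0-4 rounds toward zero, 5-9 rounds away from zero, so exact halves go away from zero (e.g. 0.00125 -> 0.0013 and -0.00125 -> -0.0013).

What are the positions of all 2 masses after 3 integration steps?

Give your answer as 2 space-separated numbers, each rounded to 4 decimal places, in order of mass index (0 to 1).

Answer: 3.3392 8.6474

Derivation:
Step 0: x=[3.0000 9.0000] v=[0.0000 -1.0000]
Step 1: x=[3.0600 8.8900] v=[0.6000 -1.1000]
Step 2: x=[3.1754 8.7717] v=[1.1540 -1.1830]
Step 3: x=[3.3392 8.6474] v=[1.6382 -1.2426]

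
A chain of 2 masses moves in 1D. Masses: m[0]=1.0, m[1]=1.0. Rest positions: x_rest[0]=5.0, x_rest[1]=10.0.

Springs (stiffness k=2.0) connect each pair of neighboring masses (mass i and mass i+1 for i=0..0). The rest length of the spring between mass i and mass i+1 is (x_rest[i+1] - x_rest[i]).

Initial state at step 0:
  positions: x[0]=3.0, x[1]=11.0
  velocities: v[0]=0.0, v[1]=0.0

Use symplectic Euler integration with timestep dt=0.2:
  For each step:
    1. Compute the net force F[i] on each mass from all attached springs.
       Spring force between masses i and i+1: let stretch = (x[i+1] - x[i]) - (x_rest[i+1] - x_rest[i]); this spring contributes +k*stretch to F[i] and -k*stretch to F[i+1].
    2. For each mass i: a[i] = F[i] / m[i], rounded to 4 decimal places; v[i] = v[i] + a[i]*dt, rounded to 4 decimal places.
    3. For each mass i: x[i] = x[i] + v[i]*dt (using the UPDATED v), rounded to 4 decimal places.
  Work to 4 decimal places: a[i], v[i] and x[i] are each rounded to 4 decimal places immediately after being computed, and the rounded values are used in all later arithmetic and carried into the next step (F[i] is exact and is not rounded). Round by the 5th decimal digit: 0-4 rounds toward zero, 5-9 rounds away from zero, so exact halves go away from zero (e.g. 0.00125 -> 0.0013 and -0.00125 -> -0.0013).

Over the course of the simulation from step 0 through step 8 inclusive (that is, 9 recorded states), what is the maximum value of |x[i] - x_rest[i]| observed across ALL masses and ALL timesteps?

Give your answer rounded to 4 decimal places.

Step 0: x=[3.0000 11.0000] v=[0.0000 0.0000]
Step 1: x=[3.2400 10.7600] v=[1.2000 -1.2000]
Step 2: x=[3.6816 10.3184] v=[2.2080 -2.2080]
Step 3: x=[4.2541 9.7459] v=[2.8627 -2.8627]
Step 4: x=[4.8660 9.1340] v=[3.0594 -3.0594]
Step 5: x=[5.4193 8.5807] v=[2.7666 -2.7666]
Step 6: x=[5.8255 8.1745] v=[2.0312 -2.0312]
Step 7: x=[6.0197 7.9803] v=[0.9708 -0.9708]
Step 8: x=[5.9707 8.0293] v=[-0.2450 0.2450]
Max displacement = 2.0197

Answer: 2.0197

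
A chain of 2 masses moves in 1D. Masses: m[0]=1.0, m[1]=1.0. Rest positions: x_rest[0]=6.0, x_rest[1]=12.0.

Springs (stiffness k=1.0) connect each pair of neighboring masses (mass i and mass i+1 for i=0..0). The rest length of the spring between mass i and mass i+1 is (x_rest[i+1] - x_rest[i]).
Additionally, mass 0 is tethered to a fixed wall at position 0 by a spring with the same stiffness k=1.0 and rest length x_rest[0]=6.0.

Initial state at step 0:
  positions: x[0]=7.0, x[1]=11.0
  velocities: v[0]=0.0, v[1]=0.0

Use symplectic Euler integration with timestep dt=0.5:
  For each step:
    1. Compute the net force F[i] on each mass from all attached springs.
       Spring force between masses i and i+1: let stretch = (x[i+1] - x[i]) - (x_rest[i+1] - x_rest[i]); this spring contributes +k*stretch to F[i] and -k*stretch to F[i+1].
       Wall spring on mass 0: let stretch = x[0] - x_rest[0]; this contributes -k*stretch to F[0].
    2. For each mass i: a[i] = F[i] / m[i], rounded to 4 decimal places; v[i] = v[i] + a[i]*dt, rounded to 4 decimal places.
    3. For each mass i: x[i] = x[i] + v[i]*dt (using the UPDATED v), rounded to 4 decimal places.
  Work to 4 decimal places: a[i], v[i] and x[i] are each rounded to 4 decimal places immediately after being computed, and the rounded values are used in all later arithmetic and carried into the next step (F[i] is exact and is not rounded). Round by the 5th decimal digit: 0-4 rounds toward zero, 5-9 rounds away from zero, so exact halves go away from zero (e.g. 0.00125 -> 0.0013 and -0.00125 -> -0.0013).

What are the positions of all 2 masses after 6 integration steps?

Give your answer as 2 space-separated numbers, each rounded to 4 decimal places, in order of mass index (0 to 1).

Answer: 6.9008 11.6102

Derivation:
Step 0: x=[7.0000 11.0000] v=[0.0000 0.0000]
Step 1: x=[6.2500 11.5000] v=[-1.5000 1.0000]
Step 2: x=[5.2500 12.1875] v=[-2.0000 1.3750]
Step 3: x=[4.6719 12.6407] v=[-1.1563 0.9063]
Step 4: x=[4.9180 12.6017] v=[0.4922 -0.0781]
Step 5: x=[5.8556 12.1417] v=[1.8751 -0.9200]
Step 6: x=[6.9008 11.6102] v=[2.0904 -1.0631]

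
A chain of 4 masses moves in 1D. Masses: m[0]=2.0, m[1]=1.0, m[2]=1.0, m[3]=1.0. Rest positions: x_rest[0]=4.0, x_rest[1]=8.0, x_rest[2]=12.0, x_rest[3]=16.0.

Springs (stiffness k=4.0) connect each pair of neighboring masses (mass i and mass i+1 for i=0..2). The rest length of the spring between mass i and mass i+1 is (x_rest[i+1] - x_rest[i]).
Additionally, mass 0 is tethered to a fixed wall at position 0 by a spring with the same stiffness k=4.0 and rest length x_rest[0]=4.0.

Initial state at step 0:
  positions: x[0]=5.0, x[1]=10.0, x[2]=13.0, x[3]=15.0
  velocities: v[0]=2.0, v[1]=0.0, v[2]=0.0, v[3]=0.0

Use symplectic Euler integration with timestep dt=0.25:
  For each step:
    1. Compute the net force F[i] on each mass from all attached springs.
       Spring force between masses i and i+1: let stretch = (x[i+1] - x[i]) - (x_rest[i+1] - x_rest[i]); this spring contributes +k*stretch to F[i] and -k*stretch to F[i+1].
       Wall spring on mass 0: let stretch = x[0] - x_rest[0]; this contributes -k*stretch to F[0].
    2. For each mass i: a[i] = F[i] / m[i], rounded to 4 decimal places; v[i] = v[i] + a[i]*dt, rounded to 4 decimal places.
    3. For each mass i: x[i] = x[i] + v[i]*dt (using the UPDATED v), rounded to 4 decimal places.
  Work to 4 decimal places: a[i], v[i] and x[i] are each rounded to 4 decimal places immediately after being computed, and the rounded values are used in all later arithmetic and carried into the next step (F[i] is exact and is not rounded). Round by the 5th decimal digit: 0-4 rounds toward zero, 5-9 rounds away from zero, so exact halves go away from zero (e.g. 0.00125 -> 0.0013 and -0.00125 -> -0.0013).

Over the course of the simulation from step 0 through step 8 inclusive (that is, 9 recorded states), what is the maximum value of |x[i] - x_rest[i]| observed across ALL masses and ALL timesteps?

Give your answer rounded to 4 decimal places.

Step 0: x=[5.0000 10.0000 13.0000 15.0000] v=[2.0000 0.0000 0.0000 0.0000]
Step 1: x=[5.5000 9.5000 12.7500 15.5000] v=[2.0000 -2.0000 -1.0000 2.0000]
Step 2: x=[5.8125 8.8125 12.3750 16.3125] v=[1.2500 -2.7500 -1.5000 3.2500]
Step 3: x=[5.7734 8.2656 12.0938 17.1406] v=[-0.1563 -2.1875 -1.1250 3.3125]
Step 4: x=[5.3242 8.0527 12.1172 17.7070] v=[-1.7969 -0.8515 0.0936 2.2657]
Step 5: x=[4.5505 8.1738 12.5219 17.8760] v=[-3.0948 0.4845 1.6189 0.6759]
Step 6: x=[3.6609 8.4761 13.1781 17.7065] v=[-3.5584 1.2093 2.6249 -0.6782]
Step 7: x=[2.9156 8.7501 13.7909 17.4049] v=[-2.9813 1.0961 2.4513 -1.2066]
Step 8: x=[2.5351 8.8257 14.0470 17.1998] v=[-1.5219 0.3024 1.0245 -0.8206]
Max displacement = 2.0470

Answer: 2.0470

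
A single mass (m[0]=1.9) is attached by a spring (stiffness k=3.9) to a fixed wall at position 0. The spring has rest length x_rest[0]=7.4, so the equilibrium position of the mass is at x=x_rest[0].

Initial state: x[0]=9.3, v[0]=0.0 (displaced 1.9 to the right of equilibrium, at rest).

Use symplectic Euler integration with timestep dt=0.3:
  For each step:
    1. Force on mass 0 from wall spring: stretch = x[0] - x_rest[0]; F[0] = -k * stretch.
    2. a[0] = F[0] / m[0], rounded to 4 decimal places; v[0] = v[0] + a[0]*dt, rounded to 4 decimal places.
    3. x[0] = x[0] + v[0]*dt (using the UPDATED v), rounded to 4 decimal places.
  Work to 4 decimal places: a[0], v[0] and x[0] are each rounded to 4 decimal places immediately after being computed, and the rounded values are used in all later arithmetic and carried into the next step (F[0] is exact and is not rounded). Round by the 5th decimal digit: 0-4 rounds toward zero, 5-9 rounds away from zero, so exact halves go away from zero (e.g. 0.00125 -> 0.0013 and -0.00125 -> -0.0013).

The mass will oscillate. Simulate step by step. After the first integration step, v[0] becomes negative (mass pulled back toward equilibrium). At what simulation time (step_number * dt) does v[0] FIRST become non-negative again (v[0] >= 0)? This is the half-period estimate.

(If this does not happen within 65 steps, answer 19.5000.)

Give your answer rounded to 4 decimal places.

Step 0: x=[9.3000] v=[0.0000]
Step 1: x=[8.9490] v=[-1.1700]
Step 2: x=[8.3118] v=[-2.1239]
Step 3: x=[7.5062] v=[-2.6854]
Step 4: x=[6.6810] v=[-2.7508]
Step 5: x=[5.9886] v=[-2.3081]
Step 6: x=[5.5569] v=[-1.4390]
Step 7: x=[5.4657] v=[-0.3040]
Step 8: x=[5.7318] v=[0.8871]
First v>=0 after going negative at step 8, time=2.4000

Answer: 2.4000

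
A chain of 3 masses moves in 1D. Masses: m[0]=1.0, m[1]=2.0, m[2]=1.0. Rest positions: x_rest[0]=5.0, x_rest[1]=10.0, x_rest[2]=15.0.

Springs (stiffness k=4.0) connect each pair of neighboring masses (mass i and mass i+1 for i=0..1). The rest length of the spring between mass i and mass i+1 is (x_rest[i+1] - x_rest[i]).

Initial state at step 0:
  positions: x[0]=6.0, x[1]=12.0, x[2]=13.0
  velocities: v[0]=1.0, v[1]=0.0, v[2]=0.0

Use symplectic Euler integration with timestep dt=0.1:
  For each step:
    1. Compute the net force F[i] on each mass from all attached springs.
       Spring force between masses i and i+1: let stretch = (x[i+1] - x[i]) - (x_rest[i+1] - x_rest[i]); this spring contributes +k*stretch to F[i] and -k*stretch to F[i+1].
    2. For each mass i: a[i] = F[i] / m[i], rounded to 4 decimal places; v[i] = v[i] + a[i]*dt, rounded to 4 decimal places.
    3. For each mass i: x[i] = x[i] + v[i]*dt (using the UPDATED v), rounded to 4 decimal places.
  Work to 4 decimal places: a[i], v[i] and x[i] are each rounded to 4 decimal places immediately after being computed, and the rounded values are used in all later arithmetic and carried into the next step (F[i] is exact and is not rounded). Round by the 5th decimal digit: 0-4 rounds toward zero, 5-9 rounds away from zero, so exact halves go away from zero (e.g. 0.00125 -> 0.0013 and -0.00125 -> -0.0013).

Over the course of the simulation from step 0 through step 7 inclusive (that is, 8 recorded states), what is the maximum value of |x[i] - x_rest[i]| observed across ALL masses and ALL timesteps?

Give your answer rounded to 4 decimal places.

Answer: 2.0255

Derivation:
Step 0: x=[6.0000 12.0000 13.0000] v=[1.0000 0.0000 0.0000]
Step 1: x=[6.1400 11.9000 13.1600] v=[1.4000 -1.0000 1.6000]
Step 2: x=[6.3104 11.7100 13.4696] v=[1.7040 -1.9000 3.0960]
Step 3: x=[6.4968 11.4472 13.9088] v=[1.8638 -2.6280 4.3922]
Step 4: x=[6.6812 11.1346 14.4496] v=[1.8440 -3.1258 5.4076]
Step 5: x=[6.8437 10.7993 15.0578] v=[1.6254 -3.3535 6.0816]
Step 6: x=[6.9645 10.4700 15.6956] v=[1.2076 -3.2929 6.3782]
Step 7: x=[7.0255 10.1751 16.3244] v=[0.6098 -2.9489 6.2880]
Max displacement = 2.0255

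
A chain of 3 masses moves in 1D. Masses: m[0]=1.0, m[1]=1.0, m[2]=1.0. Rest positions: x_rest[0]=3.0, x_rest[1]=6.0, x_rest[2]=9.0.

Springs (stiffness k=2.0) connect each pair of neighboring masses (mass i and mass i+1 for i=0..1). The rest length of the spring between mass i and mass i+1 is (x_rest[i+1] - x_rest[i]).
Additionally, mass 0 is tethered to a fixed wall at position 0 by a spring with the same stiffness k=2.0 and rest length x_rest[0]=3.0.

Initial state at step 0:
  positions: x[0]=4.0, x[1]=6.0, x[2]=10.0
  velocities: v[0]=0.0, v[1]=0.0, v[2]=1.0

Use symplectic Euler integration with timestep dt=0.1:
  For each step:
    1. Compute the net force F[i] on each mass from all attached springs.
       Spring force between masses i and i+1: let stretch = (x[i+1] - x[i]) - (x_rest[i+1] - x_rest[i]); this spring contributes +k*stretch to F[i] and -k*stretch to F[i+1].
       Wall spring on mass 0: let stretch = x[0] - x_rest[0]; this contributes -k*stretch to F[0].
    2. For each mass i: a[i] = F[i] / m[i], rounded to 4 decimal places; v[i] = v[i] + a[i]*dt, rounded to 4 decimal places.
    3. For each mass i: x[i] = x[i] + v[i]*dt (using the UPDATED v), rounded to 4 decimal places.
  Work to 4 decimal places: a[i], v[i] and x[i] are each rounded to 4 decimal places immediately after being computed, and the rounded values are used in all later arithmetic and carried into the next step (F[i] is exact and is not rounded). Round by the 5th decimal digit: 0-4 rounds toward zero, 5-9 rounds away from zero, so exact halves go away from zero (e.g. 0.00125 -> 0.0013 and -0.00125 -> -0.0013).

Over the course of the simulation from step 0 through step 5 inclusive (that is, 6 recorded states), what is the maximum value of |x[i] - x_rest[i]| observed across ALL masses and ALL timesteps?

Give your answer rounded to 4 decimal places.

Step 0: x=[4.0000 6.0000 10.0000] v=[0.0000 0.0000 1.0000]
Step 1: x=[3.9600 6.0400 10.0800] v=[-0.4000 0.4000 0.8000]
Step 2: x=[3.8824 6.1192 10.1392] v=[-0.7760 0.7920 0.5920]
Step 3: x=[3.7719 6.2341 10.1780] v=[-1.1051 1.1486 0.3880]
Step 4: x=[3.6352 6.3786 10.1979] v=[-1.3670 1.4449 0.1992]
Step 5: x=[3.4807 6.5446 10.2014] v=[-1.5454 1.6601 0.0353]
Max displacement = 1.2014

Answer: 1.2014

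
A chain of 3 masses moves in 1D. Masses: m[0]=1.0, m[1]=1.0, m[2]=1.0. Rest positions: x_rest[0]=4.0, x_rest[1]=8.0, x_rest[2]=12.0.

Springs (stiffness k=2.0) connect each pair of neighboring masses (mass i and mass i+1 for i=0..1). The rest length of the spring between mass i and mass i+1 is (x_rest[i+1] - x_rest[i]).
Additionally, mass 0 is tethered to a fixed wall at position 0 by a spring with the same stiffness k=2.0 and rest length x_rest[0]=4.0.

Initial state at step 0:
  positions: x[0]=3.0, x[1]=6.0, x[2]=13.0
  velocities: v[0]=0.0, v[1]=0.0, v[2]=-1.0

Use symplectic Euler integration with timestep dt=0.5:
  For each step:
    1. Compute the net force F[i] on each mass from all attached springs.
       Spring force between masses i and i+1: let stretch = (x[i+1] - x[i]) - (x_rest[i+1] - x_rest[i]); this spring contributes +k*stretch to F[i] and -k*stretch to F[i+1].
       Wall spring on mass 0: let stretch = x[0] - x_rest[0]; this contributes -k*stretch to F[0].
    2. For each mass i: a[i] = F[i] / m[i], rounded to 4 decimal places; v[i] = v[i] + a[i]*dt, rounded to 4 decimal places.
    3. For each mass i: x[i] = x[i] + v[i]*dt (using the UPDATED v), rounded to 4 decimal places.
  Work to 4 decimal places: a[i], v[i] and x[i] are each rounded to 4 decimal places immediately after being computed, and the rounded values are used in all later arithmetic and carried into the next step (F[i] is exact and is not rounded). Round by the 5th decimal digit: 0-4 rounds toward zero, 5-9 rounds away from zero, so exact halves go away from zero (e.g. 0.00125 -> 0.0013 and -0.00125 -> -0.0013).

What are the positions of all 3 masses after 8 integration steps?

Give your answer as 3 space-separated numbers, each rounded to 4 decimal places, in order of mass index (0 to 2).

Step 0: x=[3.0000 6.0000 13.0000] v=[0.0000 0.0000 -1.0000]
Step 1: x=[3.0000 8.0000 11.0000] v=[0.0000 4.0000 -4.0000]
Step 2: x=[4.0000 9.0000 9.5000] v=[2.0000 2.0000 -3.0000]
Step 3: x=[5.5000 7.7500 9.7500] v=[3.0000 -2.5000 0.5000]
Step 4: x=[5.3750 6.3750 11.0000] v=[-0.2500 -2.7500 2.5000]
Step 5: x=[3.0625 6.8125 11.9375] v=[-4.6250 0.8750 1.8750]
Step 6: x=[1.0938 7.9375 12.3125] v=[-3.9375 2.2500 0.7500]
Step 7: x=[2.0000 7.8282 12.5000] v=[1.8124 -0.2187 0.3750]
Step 8: x=[4.8203 7.1407 12.3516] v=[5.6406 -1.3751 -0.2968]

Answer: 4.8203 7.1407 12.3516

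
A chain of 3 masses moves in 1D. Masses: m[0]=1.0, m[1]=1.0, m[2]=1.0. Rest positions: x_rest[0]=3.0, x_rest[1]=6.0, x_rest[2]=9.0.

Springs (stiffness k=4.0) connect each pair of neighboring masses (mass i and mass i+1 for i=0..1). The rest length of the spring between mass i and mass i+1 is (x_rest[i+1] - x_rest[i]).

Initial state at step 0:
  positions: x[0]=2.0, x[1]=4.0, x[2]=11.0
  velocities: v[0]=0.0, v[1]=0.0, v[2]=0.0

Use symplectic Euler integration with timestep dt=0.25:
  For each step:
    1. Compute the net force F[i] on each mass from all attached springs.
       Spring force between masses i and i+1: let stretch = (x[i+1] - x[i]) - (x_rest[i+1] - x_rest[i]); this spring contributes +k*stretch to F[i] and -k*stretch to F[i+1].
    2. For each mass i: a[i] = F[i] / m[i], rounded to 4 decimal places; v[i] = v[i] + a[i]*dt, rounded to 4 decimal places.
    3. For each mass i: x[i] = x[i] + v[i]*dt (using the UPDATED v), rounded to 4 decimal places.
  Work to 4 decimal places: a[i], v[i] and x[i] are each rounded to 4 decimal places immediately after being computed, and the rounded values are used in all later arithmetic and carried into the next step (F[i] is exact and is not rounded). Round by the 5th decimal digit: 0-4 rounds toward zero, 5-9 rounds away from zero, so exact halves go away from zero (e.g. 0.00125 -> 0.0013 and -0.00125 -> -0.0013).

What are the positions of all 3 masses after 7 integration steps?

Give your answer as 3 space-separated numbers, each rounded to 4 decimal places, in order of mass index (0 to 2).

Answer: 4.7399 3.9894 8.2707

Derivation:
Step 0: x=[2.0000 4.0000 11.0000] v=[0.0000 0.0000 0.0000]
Step 1: x=[1.7500 5.2500 10.0000] v=[-1.0000 5.0000 -4.0000]
Step 2: x=[1.6250 6.8125 8.5625] v=[-0.5000 6.2500 -5.7500]
Step 3: x=[2.0469 7.5156 7.4375] v=[1.6875 2.8125 -4.5000]
Step 4: x=[3.0860 6.8320 7.0820] v=[4.1562 -2.7343 -1.4219]
Step 5: x=[4.3116 5.2744 7.4140] v=[4.9022 -6.2303 1.3281]
Step 6: x=[5.0279 4.0110 7.9611] v=[2.8650 -5.0535 2.1885]
Step 7: x=[4.7399 3.9894 8.2707] v=[-1.1519 -0.0865 1.2384]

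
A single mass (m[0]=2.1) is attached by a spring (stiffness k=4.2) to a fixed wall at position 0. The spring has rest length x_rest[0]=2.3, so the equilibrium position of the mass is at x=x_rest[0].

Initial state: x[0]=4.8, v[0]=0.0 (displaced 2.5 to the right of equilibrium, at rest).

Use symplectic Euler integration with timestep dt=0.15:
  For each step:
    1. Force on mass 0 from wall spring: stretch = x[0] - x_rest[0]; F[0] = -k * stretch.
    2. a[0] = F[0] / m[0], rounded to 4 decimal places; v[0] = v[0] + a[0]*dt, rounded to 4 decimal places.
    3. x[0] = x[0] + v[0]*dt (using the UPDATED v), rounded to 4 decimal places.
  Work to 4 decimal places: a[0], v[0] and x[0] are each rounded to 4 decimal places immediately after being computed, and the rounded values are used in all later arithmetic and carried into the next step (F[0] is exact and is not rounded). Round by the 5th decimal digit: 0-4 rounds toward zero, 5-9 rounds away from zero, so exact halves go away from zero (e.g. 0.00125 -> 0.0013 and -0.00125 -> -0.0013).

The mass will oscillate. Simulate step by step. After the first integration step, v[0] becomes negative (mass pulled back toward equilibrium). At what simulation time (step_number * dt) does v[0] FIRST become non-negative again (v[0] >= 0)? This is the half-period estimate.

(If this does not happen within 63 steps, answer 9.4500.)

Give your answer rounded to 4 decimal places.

Answer: 2.2500

Derivation:
Step 0: x=[4.8000] v=[0.0000]
Step 1: x=[4.6875] v=[-0.7500]
Step 2: x=[4.4676] v=[-1.4663]
Step 3: x=[4.1501] v=[-2.1166]
Step 4: x=[3.7494] v=[-2.6716]
Step 5: x=[3.2834] v=[-3.1064]
Step 6: x=[2.7732] v=[-3.4014]
Step 7: x=[2.2417] v=[-3.5434]
Step 8: x=[1.7128] v=[-3.5259]
Step 9: x=[1.2103] v=[-3.3497]
Step 10: x=[0.7569] v=[-3.0228]
Step 11: x=[0.3729] v=[-2.5599]
Step 12: x=[0.0756] v=[-1.9818]
Step 13: x=[-0.1216] v=[-1.3145]
Step 14: x=[-0.2098] v=[-0.5880]
Step 15: x=[-0.1851] v=[0.1649]
First v>=0 after going negative at step 15, time=2.2500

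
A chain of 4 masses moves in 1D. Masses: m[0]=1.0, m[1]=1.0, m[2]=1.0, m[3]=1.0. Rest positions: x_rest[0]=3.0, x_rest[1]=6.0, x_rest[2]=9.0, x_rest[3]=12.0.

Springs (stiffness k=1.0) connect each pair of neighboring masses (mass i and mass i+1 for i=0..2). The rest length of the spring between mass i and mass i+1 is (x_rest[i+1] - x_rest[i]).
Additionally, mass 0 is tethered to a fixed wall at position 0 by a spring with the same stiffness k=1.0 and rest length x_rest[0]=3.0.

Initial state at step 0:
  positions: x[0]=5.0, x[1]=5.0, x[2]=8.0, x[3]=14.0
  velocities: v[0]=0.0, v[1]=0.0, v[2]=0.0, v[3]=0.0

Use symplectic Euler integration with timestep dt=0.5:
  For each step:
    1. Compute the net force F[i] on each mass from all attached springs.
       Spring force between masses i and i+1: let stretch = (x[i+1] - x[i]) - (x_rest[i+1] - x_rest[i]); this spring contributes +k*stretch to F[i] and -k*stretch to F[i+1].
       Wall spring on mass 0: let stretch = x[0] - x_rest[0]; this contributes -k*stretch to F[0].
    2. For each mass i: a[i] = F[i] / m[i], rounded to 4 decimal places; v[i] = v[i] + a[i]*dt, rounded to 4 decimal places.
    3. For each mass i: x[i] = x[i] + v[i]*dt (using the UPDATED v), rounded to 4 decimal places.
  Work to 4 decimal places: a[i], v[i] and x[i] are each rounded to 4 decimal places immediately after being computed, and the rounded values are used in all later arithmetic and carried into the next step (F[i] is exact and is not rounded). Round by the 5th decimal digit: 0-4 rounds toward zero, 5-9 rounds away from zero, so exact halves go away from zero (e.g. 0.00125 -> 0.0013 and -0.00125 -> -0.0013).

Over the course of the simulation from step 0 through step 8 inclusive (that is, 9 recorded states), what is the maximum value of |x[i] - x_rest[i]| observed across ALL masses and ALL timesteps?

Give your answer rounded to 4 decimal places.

Answer: 2.3941

Derivation:
Step 0: x=[5.0000 5.0000 8.0000 14.0000] v=[0.0000 0.0000 0.0000 0.0000]
Step 1: x=[3.7500 5.7500 8.7500 13.2500] v=[-2.5000 1.5000 1.5000 -1.5000]
Step 2: x=[2.0625 6.7500 9.8750 12.1250] v=[-3.3750 2.0000 2.2500 -2.2500]
Step 3: x=[1.0313 7.3594 10.7813 11.1875] v=[-2.0625 1.2188 1.8125 -1.8750]
Step 4: x=[1.3243 7.2423 10.9337 10.8985] v=[0.5859 -0.2343 0.3047 -0.5781]
Step 5: x=[2.7657 6.5685 10.1544 11.3683] v=[2.8828 -1.3476 -1.5586 0.9395]
Step 6: x=[4.4664 5.8405 8.7821 12.2846] v=[3.4014 -1.4561 -2.7446 1.8326]
Step 7: x=[5.3941 5.5043 7.5500 13.0753] v=[1.8553 -0.6724 -2.4642 1.5814]
Step 8: x=[5.0008 5.6520 7.1878 13.2347] v=[-0.7867 0.2954 -0.7244 0.3188]
Max displacement = 2.3941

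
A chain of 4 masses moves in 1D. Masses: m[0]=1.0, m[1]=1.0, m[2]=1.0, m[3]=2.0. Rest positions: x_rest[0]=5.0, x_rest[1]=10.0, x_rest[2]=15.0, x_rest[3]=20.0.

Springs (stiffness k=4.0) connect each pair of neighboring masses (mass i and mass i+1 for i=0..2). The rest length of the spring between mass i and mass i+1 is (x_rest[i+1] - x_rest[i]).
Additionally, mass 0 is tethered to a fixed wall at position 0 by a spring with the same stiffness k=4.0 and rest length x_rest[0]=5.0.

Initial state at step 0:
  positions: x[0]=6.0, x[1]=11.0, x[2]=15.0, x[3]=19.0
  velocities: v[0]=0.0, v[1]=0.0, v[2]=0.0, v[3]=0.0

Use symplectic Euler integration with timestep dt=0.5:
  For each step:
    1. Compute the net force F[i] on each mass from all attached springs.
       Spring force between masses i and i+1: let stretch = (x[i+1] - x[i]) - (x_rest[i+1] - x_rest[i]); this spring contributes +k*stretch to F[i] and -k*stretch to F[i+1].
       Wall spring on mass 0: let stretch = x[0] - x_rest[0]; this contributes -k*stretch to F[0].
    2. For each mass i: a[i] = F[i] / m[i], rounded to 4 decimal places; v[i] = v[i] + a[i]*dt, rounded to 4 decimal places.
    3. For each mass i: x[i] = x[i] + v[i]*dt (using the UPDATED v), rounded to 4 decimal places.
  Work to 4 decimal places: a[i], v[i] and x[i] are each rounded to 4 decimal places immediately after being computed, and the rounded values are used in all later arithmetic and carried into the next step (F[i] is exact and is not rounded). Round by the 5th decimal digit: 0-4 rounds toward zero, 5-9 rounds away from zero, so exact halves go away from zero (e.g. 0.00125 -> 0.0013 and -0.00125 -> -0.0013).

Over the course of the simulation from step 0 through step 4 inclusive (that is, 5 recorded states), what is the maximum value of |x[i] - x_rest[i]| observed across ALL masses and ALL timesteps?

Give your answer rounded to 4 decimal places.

Answer: 1.5000

Derivation:
Step 0: x=[6.0000 11.0000 15.0000 19.0000] v=[0.0000 0.0000 0.0000 0.0000]
Step 1: x=[5.0000 10.0000 15.0000 19.5000] v=[-2.0000 -2.0000 0.0000 1.0000]
Step 2: x=[4.0000 9.0000 14.5000 20.2500] v=[-2.0000 -2.0000 -1.0000 1.5000]
Step 3: x=[4.0000 8.5000 14.2500 20.6250] v=[0.0000 -1.0000 -0.5000 0.7500]
Step 4: x=[4.5000 9.2500 14.6250 20.3125] v=[1.0000 1.5000 0.7500 -0.6250]
Max displacement = 1.5000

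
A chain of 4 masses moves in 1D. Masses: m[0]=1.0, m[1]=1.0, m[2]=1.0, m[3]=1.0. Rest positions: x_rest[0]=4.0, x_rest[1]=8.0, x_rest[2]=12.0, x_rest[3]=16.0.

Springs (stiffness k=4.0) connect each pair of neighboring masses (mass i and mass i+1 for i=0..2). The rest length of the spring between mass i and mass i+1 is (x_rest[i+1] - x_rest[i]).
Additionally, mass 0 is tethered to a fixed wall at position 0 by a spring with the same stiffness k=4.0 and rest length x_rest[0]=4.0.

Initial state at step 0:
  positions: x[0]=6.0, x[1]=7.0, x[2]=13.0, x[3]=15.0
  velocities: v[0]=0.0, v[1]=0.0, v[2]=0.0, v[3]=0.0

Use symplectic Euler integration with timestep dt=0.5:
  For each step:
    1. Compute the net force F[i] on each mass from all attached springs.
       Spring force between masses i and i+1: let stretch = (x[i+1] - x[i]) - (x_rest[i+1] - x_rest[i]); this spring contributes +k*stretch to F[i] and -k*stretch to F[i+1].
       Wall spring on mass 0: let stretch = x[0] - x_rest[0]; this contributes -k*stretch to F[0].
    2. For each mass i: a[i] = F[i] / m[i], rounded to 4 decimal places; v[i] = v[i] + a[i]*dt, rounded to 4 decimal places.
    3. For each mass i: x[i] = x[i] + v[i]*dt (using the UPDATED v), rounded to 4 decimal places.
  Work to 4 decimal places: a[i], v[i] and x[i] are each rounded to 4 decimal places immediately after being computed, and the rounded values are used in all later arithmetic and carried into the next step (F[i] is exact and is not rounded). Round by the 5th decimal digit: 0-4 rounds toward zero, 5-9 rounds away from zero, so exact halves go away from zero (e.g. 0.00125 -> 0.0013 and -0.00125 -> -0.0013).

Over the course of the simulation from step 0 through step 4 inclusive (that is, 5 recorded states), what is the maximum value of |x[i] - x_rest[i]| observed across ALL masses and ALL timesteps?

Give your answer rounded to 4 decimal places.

Step 0: x=[6.0000 7.0000 13.0000 15.0000] v=[0.0000 0.0000 0.0000 0.0000]
Step 1: x=[1.0000 12.0000 9.0000 17.0000] v=[-10.0000 10.0000 -8.0000 4.0000]
Step 2: x=[6.0000 3.0000 16.0000 15.0000] v=[10.0000 -18.0000 14.0000 -4.0000]
Step 3: x=[2.0000 10.0000 9.0000 18.0000] v=[-8.0000 14.0000 -14.0000 6.0000]
Step 4: x=[4.0000 8.0000 12.0000 16.0000] v=[4.0000 -4.0000 6.0000 -4.0000]
Max displacement = 5.0000

Answer: 5.0000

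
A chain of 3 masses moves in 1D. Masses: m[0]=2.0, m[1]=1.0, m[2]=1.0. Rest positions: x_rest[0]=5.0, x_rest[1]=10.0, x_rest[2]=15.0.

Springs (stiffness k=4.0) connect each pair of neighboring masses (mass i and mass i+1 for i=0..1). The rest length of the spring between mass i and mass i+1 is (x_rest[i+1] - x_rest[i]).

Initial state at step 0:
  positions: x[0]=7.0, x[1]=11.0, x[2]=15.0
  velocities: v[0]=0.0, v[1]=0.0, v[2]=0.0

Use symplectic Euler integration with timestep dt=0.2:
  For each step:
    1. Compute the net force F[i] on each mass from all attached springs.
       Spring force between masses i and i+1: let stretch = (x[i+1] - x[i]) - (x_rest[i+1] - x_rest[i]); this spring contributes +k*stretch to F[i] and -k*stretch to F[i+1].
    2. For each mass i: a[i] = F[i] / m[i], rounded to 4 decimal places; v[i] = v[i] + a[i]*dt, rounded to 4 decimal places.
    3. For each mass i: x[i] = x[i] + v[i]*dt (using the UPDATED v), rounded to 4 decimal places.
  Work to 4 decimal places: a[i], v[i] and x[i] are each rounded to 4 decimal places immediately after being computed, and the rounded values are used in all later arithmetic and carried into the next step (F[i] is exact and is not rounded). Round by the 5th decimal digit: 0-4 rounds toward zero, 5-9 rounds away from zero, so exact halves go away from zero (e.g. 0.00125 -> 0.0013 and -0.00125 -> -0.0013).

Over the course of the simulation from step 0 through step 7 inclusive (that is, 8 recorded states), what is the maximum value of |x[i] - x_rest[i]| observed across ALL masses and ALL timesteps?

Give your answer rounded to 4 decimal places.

Answer: 2.2463

Derivation:
Step 0: x=[7.0000 11.0000 15.0000] v=[0.0000 0.0000 0.0000]
Step 1: x=[6.9200 11.0000 15.1600] v=[-0.4000 0.0000 0.8000]
Step 2: x=[6.7664 11.0128 15.4544] v=[-0.7680 0.0640 1.4720]
Step 3: x=[6.5525 11.0568 15.8381] v=[-1.0694 0.2202 1.9187]
Step 4: x=[6.2990 11.1452 16.2568] v=[-1.2677 0.4418 2.0937]
Step 5: x=[6.0332 11.2760 16.6577] v=[-1.3292 0.6541 2.0044]
Step 6: x=[5.7868 11.4290 16.9975] v=[-1.2321 0.7652 1.6990]
Step 7: x=[5.5918 11.5702 17.2463] v=[-0.9752 0.7062 1.2442]
Max displacement = 2.2463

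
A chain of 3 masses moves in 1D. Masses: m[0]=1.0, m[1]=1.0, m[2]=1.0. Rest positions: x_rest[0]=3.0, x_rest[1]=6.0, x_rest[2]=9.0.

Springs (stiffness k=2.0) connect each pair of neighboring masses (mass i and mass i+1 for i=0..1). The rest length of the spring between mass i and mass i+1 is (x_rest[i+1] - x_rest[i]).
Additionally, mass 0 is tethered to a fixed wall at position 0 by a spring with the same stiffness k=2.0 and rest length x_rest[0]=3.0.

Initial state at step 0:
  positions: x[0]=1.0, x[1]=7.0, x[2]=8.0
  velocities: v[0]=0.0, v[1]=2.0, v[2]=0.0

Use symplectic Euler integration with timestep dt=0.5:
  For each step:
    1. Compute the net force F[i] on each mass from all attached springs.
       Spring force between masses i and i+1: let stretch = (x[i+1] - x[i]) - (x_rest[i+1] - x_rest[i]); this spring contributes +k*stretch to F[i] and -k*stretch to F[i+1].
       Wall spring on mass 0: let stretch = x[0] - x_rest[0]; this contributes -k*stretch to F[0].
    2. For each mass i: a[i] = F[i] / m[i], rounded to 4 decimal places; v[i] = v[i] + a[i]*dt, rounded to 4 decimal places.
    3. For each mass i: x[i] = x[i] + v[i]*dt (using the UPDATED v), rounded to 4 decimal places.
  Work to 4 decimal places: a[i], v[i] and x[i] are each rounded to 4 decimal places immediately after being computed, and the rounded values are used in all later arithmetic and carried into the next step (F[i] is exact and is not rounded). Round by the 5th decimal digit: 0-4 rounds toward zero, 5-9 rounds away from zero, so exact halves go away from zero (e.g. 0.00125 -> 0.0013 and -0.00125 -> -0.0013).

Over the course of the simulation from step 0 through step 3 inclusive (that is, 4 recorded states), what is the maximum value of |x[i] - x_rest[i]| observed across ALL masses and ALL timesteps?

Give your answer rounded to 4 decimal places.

Step 0: x=[1.0000 7.0000 8.0000] v=[0.0000 2.0000 0.0000]
Step 1: x=[3.5000 5.5000 9.0000] v=[5.0000 -3.0000 2.0000]
Step 2: x=[5.2500 4.7500 9.7500] v=[3.5000 -1.5000 1.5000]
Step 3: x=[4.1250 6.7500 9.5000] v=[-2.2500 4.0000 -0.5000]
Max displacement = 2.2500

Answer: 2.2500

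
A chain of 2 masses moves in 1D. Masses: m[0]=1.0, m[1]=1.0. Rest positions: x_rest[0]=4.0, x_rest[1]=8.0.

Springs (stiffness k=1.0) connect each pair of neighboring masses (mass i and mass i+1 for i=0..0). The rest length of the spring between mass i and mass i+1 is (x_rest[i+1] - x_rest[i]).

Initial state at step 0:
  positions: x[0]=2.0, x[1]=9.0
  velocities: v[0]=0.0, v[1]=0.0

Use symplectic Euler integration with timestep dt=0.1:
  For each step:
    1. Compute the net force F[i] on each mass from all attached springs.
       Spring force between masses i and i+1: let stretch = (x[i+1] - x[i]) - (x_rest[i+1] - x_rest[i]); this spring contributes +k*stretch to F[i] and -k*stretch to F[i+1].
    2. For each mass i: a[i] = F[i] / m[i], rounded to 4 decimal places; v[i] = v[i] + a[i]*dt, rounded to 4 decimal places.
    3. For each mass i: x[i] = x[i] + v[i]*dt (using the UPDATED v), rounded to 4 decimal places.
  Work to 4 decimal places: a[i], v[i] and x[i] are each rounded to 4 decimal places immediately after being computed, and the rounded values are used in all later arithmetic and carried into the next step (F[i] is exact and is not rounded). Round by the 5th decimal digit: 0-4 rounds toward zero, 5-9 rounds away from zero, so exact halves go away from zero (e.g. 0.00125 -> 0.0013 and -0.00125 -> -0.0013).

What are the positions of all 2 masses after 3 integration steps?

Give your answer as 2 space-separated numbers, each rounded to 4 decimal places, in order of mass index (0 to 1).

Answer: 2.1770 8.8230

Derivation:
Step 0: x=[2.0000 9.0000] v=[0.0000 0.0000]
Step 1: x=[2.0300 8.9700] v=[0.3000 -0.3000]
Step 2: x=[2.0894 8.9106] v=[0.5940 -0.5940]
Step 3: x=[2.1770 8.8230] v=[0.8761 -0.8761]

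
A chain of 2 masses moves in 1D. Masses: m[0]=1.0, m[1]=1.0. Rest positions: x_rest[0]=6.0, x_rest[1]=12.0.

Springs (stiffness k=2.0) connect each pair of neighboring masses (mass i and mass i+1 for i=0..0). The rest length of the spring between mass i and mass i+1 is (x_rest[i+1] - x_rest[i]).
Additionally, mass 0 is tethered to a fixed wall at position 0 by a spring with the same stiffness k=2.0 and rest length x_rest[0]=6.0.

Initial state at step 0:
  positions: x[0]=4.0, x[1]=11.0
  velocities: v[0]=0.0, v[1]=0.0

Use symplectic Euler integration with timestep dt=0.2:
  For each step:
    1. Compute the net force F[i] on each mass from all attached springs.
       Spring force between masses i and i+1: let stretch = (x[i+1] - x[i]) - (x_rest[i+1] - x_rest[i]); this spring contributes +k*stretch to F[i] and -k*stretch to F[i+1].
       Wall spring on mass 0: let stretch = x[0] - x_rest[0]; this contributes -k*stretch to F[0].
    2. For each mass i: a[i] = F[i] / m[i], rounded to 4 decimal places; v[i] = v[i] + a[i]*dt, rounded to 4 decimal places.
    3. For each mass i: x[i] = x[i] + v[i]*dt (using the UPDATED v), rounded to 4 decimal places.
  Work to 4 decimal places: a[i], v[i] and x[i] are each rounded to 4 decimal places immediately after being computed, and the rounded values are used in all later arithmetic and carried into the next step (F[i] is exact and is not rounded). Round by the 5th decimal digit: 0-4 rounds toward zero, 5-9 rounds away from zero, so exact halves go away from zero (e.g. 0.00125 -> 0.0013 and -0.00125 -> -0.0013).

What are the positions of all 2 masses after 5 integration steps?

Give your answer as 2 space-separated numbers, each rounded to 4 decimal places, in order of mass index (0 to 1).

Step 0: x=[4.0000 11.0000] v=[0.0000 0.0000]
Step 1: x=[4.2400 10.9200] v=[1.2000 -0.4000]
Step 2: x=[4.6752 10.7856] v=[2.1760 -0.6720]
Step 3: x=[5.2252 10.6424] v=[2.7501 -0.7162]
Step 4: x=[5.7906 10.5458] v=[2.8269 -0.4831]
Step 5: x=[6.2731 10.5488] v=[2.4127 0.0148]

Answer: 6.2731 10.5488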